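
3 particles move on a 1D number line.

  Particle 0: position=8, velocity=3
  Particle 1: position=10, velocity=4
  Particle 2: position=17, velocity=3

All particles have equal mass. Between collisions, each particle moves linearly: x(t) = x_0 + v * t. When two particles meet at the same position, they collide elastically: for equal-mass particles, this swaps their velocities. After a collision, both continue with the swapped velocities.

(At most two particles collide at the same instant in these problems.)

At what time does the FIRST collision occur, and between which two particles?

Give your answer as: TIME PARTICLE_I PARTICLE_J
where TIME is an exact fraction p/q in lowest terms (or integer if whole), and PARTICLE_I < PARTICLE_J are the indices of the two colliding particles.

Pair (0,1): pos 8,10 vel 3,4 -> not approaching (rel speed -1 <= 0)
Pair (1,2): pos 10,17 vel 4,3 -> gap=7, closing at 1/unit, collide at t=7
Earliest collision: t=7 between 1 and 2

Answer: 7 1 2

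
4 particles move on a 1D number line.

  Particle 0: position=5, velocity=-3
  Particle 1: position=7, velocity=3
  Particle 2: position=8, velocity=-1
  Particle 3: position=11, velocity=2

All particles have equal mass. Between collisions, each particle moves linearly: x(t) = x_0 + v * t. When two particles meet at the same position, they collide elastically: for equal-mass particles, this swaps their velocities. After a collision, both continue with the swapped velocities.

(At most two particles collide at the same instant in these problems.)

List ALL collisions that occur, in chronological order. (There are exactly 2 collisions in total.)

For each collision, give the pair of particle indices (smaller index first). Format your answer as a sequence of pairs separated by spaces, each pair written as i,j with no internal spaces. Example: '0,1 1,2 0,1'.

Answer: 1,2 2,3

Derivation:
Collision at t=1/4: particles 1 and 2 swap velocities; positions: p0=17/4 p1=31/4 p2=31/4 p3=23/2; velocities now: v0=-3 v1=-1 v2=3 v3=2
Collision at t=4: particles 2 and 3 swap velocities; positions: p0=-7 p1=4 p2=19 p3=19; velocities now: v0=-3 v1=-1 v2=2 v3=3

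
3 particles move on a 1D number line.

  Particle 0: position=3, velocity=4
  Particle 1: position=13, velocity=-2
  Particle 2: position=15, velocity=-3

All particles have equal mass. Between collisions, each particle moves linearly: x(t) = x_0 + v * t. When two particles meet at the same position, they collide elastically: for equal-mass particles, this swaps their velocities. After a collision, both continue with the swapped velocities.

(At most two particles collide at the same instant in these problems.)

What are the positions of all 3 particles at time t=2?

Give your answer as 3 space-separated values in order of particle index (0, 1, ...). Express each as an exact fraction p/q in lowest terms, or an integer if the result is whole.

Answer: 9 9 11

Derivation:
Collision at t=5/3: particles 0 and 1 swap velocities; positions: p0=29/3 p1=29/3 p2=10; velocities now: v0=-2 v1=4 v2=-3
Collision at t=12/7: particles 1 and 2 swap velocities; positions: p0=67/7 p1=69/7 p2=69/7; velocities now: v0=-2 v1=-3 v2=4
Collision at t=2: particles 0 and 1 swap velocities; positions: p0=9 p1=9 p2=11; velocities now: v0=-3 v1=-2 v2=4
Advance to t=2 (no further collisions before then); velocities: v0=-3 v1=-2 v2=4; positions = 9 9 11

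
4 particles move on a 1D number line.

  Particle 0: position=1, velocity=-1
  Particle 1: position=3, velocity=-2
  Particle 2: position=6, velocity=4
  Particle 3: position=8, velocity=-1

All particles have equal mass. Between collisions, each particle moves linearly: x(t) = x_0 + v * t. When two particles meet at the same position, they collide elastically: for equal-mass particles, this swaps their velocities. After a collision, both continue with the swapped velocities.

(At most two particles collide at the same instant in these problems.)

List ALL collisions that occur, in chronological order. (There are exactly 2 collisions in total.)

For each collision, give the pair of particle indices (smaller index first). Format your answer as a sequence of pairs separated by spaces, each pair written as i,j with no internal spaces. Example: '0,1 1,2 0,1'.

Collision at t=2/5: particles 2 and 3 swap velocities; positions: p0=3/5 p1=11/5 p2=38/5 p3=38/5; velocities now: v0=-1 v1=-2 v2=-1 v3=4
Collision at t=2: particles 0 and 1 swap velocities; positions: p0=-1 p1=-1 p2=6 p3=14; velocities now: v0=-2 v1=-1 v2=-1 v3=4

Answer: 2,3 0,1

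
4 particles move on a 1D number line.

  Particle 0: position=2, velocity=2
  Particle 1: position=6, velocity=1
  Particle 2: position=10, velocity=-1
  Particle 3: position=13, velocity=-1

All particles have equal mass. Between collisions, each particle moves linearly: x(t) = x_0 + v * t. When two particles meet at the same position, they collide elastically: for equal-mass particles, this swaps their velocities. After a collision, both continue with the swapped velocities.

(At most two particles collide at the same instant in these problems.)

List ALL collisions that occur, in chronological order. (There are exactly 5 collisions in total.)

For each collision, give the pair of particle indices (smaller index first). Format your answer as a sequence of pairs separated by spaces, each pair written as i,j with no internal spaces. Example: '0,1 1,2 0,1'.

Answer: 1,2 0,1 2,3 1,2 2,3

Derivation:
Collision at t=2: particles 1 and 2 swap velocities; positions: p0=6 p1=8 p2=8 p3=11; velocities now: v0=2 v1=-1 v2=1 v3=-1
Collision at t=8/3: particles 0 and 1 swap velocities; positions: p0=22/3 p1=22/3 p2=26/3 p3=31/3; velocities now: v0=-1 v1=2 v2=1 v3=-1
Collision at t=7/2: particles 2 and 3 swap velocities; positions: p0=13/2 p1=9 p2=19/2 p3=19/2; velocities now: v0=-1 v1=2 v2=-1 v3=1
Collision at t=11/3: particles 1 and 2 swap velocities; positions: p0=19/3 p1=28/3 p2=28/3 p3=29/3; velocities now: v0=-1 v1=-1 v2=2 v3=1
Collision at t=4: particles 2 and 3 swap velocities; positions: p0=6 p1=9 p2=10 p3=10; velocities now: v0=-1 v1=-1 v2=1 v3=2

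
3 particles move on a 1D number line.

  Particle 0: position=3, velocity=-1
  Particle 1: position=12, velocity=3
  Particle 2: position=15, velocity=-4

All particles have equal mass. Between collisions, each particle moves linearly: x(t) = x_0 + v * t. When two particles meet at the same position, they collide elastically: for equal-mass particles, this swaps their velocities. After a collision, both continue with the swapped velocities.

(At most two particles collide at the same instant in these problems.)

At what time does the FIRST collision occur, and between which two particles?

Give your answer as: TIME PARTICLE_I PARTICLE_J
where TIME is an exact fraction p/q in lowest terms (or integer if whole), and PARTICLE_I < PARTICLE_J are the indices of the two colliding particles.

Pair (0,1): pos 3,12 vel -1,3 -> not approaching (rel speed -4 <= 0)
Pair (1,2): pos 12,15 vel 3,-4 -> gap=3, closing at 7/unit, collide at t=3/7
Earliest collision: t=3/7 between 1 and 2

Answer: 3/7 1 2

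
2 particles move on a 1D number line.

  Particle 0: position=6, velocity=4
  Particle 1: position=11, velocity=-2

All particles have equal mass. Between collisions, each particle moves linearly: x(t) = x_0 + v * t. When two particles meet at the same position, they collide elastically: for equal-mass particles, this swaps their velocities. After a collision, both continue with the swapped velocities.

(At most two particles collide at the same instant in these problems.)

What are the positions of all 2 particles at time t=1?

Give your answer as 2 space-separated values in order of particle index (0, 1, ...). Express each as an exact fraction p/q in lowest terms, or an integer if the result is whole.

Answer: 9 10

Derivation:
Collision at t=5/6: particles 0 and 1 swap velocities; positions: p0=28/3 p1=28/3; velocities now: v0=-2 v1=4
Advance to t=1 (no further collisions before then); velocities: v0=-2 v1=4; positions = 9 10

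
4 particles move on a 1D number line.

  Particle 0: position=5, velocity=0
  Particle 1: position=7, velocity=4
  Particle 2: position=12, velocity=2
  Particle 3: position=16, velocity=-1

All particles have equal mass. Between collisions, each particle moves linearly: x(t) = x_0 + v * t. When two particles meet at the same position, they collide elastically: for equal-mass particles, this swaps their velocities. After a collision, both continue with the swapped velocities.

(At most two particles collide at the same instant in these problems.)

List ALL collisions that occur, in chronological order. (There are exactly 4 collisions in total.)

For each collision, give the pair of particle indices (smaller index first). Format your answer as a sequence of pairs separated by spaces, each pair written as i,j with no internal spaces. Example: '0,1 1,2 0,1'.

Collision at t=4/3: particles 2 and 3 swap velocities; positions: p0=5 p1=37/3 p2=44/3 p3=44/3; velocities now: v0=0 v1=4 v2=-1 v3=2
Collision at t=9/5: particles 1 and 2 swap velocities; positions: p0=5 p1=71/5 p2=71/5 p3=78/5; velocities now: v0=0 v1=-1 v2=4 v3=2
Collision at t=5/2: particles 2 and 3 swap velocities; positions: p0=5 p1=27/2 p2=17 p3=17; velocities now: v0=0 v1=-1 v2=2 v3=4
Collision at t=11: particles 0 and 1 swap velocities; positions: p0=5 p1=5 p2=34 p3=51; velocities now: v0=-1 v1=0 v2=2 v3=4

Answer: 2,3 1,2 2,3 0,1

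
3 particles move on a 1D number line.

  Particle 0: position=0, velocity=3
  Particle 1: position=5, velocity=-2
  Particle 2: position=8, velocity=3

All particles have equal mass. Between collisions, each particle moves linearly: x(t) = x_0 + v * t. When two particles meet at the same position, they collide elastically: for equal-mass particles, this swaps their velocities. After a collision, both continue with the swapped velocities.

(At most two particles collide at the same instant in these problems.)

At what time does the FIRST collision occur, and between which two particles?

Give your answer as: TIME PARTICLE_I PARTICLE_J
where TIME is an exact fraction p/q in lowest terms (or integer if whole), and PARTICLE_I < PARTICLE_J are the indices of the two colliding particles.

Answer: 1 0 1

Derivation:
Pair (0,1): pos 0,5 vel 3,-2 -> gap=5, closing at 5/unit, collide at t=1
Pair (1,2): pos 5,8 vel -2,3 -> not approaching (rel speed -5 <= 0)
Earliest collision: t=1 between 0 and 1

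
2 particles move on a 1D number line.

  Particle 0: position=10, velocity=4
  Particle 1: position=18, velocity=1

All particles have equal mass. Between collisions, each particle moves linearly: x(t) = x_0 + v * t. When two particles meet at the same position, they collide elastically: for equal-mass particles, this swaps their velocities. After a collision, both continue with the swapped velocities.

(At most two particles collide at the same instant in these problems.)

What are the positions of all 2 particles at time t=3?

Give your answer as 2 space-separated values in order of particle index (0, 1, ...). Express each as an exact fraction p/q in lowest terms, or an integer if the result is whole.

Answer: 21 22

Derivation:
Collision at t=8/3: particles 0 and 1 swap velocities; positions: p0=62/3 p1=62/3; velocities now: v0=1 v1=4
Advance to t=3 (no further collisions before then); velocities: v0=1 v1=4; positions = 21 22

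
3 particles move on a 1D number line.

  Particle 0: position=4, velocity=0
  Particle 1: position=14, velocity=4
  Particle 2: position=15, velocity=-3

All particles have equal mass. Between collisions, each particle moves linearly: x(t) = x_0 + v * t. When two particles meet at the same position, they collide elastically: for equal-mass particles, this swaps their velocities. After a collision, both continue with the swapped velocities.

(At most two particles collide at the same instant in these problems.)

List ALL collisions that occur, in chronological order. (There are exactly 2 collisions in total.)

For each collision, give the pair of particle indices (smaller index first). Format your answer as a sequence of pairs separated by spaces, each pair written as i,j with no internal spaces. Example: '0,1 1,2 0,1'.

Answer: 1,2 0,1

Derivation:
Collision at t=1/7: particles 1 and 2 swap velocities; positions: p0=4 p1=102/7 p2=102/7; velocities now: v0=0 v1=-3 v2=4
Collision at t=11/3: particles 0 and 1 swap velocities; positions: p0=4 p1=4 p2=86/3; velocities now: v0=-3 v1=0 v2=4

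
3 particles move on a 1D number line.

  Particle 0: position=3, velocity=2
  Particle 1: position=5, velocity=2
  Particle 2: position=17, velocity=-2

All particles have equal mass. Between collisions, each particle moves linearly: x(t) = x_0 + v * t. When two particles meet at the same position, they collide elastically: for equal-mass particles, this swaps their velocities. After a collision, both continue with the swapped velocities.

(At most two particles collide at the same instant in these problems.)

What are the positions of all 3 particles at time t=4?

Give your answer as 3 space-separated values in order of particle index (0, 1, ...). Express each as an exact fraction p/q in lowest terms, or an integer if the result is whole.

Answer: 9 11 13

Derivation:
Collision at t=3: particles 1 and 2 swap velocities; positions: p0=9 p1=11 p2=11; velocities now: v0=2 v1=-2 v2=2
Collision at t=7/2: particles 0 and 1 swap velocities; positions: p0=10 p1=10 p2=12; velocities now: v0=-2 v1=2 v2=2
Advance to t=4 (no further collisions before then); velocities: v0=-2 v1=2 v2=2; positions = 9 11 13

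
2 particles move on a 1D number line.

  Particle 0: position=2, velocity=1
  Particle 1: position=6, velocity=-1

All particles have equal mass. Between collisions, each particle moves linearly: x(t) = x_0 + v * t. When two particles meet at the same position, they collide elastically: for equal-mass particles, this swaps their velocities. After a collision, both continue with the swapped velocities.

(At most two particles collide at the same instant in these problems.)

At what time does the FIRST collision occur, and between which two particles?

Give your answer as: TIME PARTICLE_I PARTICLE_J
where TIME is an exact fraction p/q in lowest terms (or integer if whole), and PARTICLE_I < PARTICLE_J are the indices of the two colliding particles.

Pair (0,1): pos 2,6 vel 1,-1 -> gap=4, closing at 2/unit, collide at t=2
Earliest collision: t=2 between 0 and 1

Answer: 2 0 1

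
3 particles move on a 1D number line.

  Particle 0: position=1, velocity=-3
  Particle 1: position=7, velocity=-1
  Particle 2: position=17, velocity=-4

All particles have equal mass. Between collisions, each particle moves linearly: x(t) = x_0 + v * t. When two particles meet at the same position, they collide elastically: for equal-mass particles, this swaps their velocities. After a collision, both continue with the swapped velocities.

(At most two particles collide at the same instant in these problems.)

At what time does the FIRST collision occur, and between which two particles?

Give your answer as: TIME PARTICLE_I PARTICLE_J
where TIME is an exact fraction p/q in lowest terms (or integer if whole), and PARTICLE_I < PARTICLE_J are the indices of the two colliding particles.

Pair (0,1): pos 1,7 vel -3,-1 -> not approaching (rel speed -2 <= 0)
Pair (1,2): pos 7,17 vel -1,-4 -> gap=10, closing at 3/unit, collide at t=10/3
Earliest collision: t=10/3 between 1 and 2

Answer: 10/3 1 2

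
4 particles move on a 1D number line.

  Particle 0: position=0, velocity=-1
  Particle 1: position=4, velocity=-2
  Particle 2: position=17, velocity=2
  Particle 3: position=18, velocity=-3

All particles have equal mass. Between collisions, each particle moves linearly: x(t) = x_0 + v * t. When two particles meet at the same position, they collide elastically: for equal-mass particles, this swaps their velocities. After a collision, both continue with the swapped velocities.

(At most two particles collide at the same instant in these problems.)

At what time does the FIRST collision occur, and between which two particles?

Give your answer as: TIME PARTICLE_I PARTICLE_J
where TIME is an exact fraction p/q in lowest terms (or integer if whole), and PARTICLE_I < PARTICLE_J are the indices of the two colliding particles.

Answer: 1/5 2 3

Derivation:
Pair (0,1): pos 0,4 vel -1,-2 -> gap=4, closing at 1/unit, collide at t=4
Pair (1,2): pos 4,17 vel -2,2 -> not approaching (rel speed -4 <= 0)
Pair (2,3): pos 17,18 vel 2,-3 -> gap=1, closing at 5/unit, collide at t=1/5
Earliest collision: t=1/5 between 2 and 3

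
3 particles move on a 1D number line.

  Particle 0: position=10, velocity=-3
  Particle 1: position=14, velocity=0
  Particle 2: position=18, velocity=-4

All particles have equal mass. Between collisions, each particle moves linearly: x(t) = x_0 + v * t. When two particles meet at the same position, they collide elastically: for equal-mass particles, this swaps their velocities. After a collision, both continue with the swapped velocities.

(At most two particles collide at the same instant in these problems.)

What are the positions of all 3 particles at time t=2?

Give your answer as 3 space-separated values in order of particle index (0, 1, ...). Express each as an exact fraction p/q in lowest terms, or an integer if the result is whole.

Collision at t=1: particles 1 and 2 swap velocities; positions: p0=7 p1=14 p2=14; velocities now: v0=-3 v1=-4 v2=0
Advance to t=2 (no further collisions before then); velocities: v0=-3 v1=-4 v2=0; positions = 4 10 14

Answer: 4 10 14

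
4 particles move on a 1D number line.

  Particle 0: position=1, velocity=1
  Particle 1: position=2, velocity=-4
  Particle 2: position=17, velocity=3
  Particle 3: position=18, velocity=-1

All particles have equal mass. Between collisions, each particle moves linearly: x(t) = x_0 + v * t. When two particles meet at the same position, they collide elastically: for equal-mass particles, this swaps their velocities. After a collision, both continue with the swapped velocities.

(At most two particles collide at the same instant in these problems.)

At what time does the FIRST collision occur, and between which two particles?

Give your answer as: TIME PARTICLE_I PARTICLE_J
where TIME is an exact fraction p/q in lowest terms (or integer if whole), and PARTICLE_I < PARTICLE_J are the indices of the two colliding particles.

Answer: 1/5 0 1

Derivation:
Pair (0,1): pos 1,2 vel 1,-4 -> gap=1, closing at 5/unit, collide at t=1/5
Pair (1,2): pos 2,17 vel -4,3 -> not approaching (rel speed -7 <= 0)
Pair (2,3): pos 17,18 vel 3,-1 -> gap=1, closing at 4/unit, collide at t=1/4
Earliest collision: t=1/5 between 0 and 1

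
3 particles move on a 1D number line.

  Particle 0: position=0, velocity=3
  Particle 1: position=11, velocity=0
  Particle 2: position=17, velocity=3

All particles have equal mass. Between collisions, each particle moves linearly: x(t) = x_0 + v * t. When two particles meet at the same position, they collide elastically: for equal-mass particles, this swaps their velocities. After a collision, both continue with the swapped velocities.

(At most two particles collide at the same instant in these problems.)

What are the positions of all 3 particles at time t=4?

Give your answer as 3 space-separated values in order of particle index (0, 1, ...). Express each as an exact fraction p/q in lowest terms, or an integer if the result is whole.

Answer: 11 12 29

Derivation:
Collision at t=11/3: particles 0 and 1 swap velocities; positions: p0=11 p1=11 p2=28; velocities now: v0=0 v1=3 v2=3
Advance to t=4 (no further collisions before then); velocities: v0=0 v1=3 v2=3; positions = 11 12 29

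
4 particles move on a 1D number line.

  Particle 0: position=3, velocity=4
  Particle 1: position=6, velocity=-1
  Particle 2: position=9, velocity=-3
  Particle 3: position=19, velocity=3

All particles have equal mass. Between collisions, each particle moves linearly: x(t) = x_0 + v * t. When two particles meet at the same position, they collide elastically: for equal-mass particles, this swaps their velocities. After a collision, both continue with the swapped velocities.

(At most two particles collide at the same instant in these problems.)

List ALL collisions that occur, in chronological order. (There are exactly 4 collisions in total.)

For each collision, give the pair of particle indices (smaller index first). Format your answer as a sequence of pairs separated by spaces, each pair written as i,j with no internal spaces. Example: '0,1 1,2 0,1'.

Answer: 0,1 1,2 0,1 2,3

Derivation:
Collision at t=3/5: particles 0 and 1 swap velocities; positions: p0=27/5 p1=27/5 p2=36/5 p3=104/5; velocities now: v0=-1 v1=4 v2=-3 v3=3
Collision at t=6/7: particles 1 and 2 swap velocities; positions: p0=36/7 p1=45/7 p2=45/7 p3=151/7; velocities now: v0=-1 v1=-3 v2=4 v3=3
Collision at t=3/2: particles 0 and 1 swap velocities; positions: p0=9/2 p1=9/2 p2=9 p3=47/2; velocities now: v0=-3 v1=-1 v2=4 v3=3
Collision at t=16: particles 2 and 3 swap velocities; positions: p0=-39 p1=-10 p2=67 p3=67; velocities now: v0=-3 v1=-1 v2=3 v3=4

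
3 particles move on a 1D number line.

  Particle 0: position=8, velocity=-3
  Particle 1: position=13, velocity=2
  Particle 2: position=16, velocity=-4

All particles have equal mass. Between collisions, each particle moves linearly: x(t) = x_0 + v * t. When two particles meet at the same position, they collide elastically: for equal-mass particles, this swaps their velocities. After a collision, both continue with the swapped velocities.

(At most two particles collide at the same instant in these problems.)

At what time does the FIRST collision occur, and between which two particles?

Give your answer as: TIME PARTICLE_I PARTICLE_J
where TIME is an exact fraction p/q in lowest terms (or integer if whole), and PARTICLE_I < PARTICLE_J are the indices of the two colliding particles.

Pair (0,1): pos 8,13 vel -3,2 -> not approaching (rel speed -5 <= 0)
Pair (1,2): pos 13,16 vel 2,-4 -> gap=3, closing at 6/unit, collide at t=1/2
Earliest collision: t=1/2 between 1 and 2

Answer: 1/2 1 2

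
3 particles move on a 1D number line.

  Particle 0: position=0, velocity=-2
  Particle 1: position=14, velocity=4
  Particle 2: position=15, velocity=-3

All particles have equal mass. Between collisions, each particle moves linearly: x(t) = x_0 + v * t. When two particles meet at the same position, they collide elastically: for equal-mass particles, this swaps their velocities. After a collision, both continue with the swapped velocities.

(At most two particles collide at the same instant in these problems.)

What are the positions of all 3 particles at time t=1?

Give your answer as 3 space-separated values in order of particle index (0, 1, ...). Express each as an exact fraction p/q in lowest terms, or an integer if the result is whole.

Answer: -2 12 18

Derivation:
Collision at t=1/7: particles 1 and 2 swap velocities; positions: p0=-2/7 p1=102/7 p2=102/7; velocities now: v0=-2 v1=-3 v2=4
Advance to t=1 (no further collisions before then); velocities: v0=-2 v1=-3 v2=4; positions = -2 12 18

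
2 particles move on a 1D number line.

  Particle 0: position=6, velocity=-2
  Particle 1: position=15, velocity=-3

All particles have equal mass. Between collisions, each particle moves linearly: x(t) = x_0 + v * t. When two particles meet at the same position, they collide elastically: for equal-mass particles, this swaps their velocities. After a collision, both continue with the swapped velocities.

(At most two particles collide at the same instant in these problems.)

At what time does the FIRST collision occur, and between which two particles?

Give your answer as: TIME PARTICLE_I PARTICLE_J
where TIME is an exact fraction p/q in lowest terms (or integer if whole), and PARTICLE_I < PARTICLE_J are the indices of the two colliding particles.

Pair (0,1): pos 6,15 vel -2,-3 -> gap=9, closing at 1/unit, collide at t=9
Earliest collision: t=9 between 0 and 1

Answer: 9 0 1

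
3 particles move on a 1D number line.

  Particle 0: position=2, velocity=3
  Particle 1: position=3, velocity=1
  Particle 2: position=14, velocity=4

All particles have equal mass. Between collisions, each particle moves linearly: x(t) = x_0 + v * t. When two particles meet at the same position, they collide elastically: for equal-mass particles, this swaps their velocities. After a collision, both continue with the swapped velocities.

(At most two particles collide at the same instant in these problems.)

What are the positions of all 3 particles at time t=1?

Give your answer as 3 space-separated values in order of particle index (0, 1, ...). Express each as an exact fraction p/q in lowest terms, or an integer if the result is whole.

Collision at t=1/2: particles 0 and 1 swap velocities; positions: p0=7/2 p1=7/2 p2=16; velocities now: v0=1 v1=3 v2=4
Advance to t=1 (no further collisions before then); velocities: v0=1 v1=3 v2=4; positions = 4 5 18

Answer: 4 5 18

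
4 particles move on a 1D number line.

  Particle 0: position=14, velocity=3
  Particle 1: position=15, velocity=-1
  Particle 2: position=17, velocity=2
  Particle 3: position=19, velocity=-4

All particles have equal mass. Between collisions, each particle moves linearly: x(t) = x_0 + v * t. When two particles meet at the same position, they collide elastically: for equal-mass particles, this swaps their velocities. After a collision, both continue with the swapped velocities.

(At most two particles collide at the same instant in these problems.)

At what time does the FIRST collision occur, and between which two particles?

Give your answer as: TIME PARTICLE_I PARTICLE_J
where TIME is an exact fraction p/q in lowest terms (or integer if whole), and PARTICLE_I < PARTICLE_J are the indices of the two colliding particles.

Answer: 1/4 0 1

Derivation:
Pair (0,1): pos 14,15 vel 3,-1 -> gap=1, closing at 4/unit, collide at t=1/4
Pair (1,2): pos 15,17 vel -1,2 -> not approaching (rel speed -3 <= 0)
Pair (2,3): pos 17,19 vel 2,-4 -> gap=2, closing at 6/unit, collide at t=1/3
Earliest collision: t=1/4 between 0 and 1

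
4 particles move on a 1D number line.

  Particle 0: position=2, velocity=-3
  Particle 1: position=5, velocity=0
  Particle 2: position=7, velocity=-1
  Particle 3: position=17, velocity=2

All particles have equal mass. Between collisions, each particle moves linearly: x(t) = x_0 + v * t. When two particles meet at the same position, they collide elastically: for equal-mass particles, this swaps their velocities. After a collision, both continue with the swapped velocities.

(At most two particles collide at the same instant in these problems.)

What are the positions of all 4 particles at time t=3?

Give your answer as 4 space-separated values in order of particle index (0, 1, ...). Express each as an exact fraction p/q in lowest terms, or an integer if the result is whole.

Answer: -7 4 5 23

Derivation:
Collision at t=2: particles 1 and 2 swap velocities; positions: p0=-4 p1=5 p2=5 p3=21; velocities now: v0=-3 v1=-1 v2=0 v3=2
Advance to t=3 (no further collisions before then); velocities: v0=-3 v1=-1 v2=0 v3=2; positions = -7 4 5 23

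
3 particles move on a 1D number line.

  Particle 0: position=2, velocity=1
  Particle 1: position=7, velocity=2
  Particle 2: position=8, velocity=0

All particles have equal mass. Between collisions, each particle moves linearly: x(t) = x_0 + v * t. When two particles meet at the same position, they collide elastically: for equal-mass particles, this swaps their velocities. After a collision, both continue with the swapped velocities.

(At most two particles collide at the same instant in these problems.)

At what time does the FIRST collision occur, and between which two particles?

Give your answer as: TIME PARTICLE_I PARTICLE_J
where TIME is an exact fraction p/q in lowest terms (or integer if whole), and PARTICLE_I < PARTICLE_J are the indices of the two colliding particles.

Pair (0,1): pos 2,7 vel 1,2 -> not approaching (rel speed -1 <= 0)
Pair (1,2): pos 7,8 vel 2,0 -> gap=1, closing at 2/unit, collide at t=1/2
Earliest collision: t=1/2 between 1 and 2

Answer: 1/2 1 2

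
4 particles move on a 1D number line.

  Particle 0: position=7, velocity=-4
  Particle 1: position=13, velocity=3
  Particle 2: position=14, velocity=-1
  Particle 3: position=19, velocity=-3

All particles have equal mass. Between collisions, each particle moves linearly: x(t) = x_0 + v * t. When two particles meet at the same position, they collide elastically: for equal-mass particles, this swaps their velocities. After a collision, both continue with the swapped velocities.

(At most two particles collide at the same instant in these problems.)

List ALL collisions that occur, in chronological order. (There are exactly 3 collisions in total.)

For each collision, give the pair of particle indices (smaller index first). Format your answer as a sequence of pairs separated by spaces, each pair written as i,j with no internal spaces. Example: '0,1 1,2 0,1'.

Collision at t=1/4: particles 1 and 2 swap velocities; positions: p0=6 p1=55/4 p2=55/4 p3=73/4; velocities now: v0=-4 v1=-1 v2=3 v3=-3
Collision at t=1: particles 2 and 3 swap velocities; positions: p0=3 p1=13 p2=16 p3=16; velocities now: v0=-4 v1=-1 v2=-3 v3=3
Collision at t=5/2: particles 1 and 2 swap velocities; positions: p0=-3 p1=23/2 p2=23/2 p3=41/2; velocities now: v0=-4 v1=-3 v2=-1 v3=3

Answer: 1,2 2,3 1,2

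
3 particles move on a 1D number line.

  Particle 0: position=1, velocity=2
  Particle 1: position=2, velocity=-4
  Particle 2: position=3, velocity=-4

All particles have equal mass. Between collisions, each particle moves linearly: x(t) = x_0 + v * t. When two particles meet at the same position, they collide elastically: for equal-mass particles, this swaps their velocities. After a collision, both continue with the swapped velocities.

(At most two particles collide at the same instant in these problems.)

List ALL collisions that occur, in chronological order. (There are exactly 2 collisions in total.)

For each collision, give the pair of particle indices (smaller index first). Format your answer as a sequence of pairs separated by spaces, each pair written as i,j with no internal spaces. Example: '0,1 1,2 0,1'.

Collision at t=1/6: particles 0 and 1 swap velocities; positions: p0=4/3 p1=4/3 p2=7/3; velocities now: v0=-4 v1=2 v2=-4
Collision at t=1/3: particles 1 and 2 swap velocities; positions: p0=2/3 p1=5/3 p2=5/3; velocities now: v0=-4 v1=-4 v2=2

Answer: 0,1 1,2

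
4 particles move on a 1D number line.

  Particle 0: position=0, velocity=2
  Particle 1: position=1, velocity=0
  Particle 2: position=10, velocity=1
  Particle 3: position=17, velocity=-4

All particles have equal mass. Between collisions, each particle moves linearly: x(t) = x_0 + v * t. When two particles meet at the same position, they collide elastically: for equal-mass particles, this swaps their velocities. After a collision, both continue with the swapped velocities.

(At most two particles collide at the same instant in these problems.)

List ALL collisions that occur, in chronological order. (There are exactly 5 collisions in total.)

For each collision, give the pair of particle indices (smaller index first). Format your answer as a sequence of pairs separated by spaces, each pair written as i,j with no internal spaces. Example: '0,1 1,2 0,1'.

Collision at t=1/2: particles 0 and 1 swap velocities; positions: p0=1 p1=1 p2=21/2 p3=15; velocities now: v0=0 v1=2 v2=1 v3=-4
Collision at t=7/5: particles 2 and 3 swap velocities; positions: p0=1 p1=14/5 p2=57/5 p3=57/5; velocities now: v0=0 v1=2 v2=-4 v3=1
Collision at t=17/6: particles 1 and 2 swap velocities; positions: p0=1 p1=17/3 p2=17/3 p3=77/6; velocities now: v0=0 v1=-4 v2=2 v3=1
Collision at t=4: particles 0 and 1 swap velocities; positions: p0=1 p1=1 p2=8 p3=14; velocities now: v0=-4 v1=0 v2=2 v3=1
Collision at t=10: particles 2 and 3 swap velocities; positions: p0=-23 p1=1 p2=20 p3=20; velocities now: v0=-4 v1=0 v2=1 v3=2

Answer: 0,1 2,3 1,2 0,1 2,3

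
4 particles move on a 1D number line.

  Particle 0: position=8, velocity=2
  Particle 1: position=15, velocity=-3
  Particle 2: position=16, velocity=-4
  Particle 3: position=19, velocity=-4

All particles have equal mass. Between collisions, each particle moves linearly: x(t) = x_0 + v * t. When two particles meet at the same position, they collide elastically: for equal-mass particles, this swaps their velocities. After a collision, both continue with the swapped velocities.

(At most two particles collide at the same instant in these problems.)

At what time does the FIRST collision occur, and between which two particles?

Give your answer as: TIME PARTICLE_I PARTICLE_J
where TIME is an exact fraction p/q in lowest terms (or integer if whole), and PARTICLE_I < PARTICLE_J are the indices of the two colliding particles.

Answer: 1 1 2

Derivation:
Pair (0,1): pos 8,15 vel 2,-3 -> gap=7, closing at 5/unit, collide at t=7/5
Pair (1,2): pos 15,16 vel -3,-4 -> gap=1, closing at 1/unit, collide at t=1
Pair (2,3): pos 16,19 vel -4,-4 -> not approaching (rel speed 0 <= 0)
Earliest collision: t=1 between 1 and 2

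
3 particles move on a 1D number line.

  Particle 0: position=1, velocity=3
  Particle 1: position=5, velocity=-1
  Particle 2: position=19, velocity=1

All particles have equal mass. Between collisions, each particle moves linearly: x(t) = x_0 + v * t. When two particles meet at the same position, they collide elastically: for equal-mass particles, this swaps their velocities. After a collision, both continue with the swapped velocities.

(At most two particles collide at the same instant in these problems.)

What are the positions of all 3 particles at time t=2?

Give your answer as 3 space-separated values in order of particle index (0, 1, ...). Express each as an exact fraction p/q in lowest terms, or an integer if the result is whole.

Collision at t=1: particles 0 and 1 swap velocities; positions: p0=4 p1=4 p2=20; velocities now: v0=-1 v1=3 v2=1
Advance to t=2 (no further collisions before then); velocities: v0=-1 v1=3 v2=1; positions = 3 7 21

Answer: 3 7 21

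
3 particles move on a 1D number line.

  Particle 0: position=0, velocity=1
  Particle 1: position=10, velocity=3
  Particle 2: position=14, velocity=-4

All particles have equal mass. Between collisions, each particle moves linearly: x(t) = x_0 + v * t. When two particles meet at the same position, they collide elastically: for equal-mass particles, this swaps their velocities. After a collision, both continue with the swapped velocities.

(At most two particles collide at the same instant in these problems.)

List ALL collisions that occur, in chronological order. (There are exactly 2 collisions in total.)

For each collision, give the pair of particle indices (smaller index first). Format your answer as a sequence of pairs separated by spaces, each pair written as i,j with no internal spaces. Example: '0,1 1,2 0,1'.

Collision at t=4/7: particles 1 and 2 swap velocities; positions: p0=4/7 p1=82/7 p2=82/7; velocities now: v0=1 v1=-4 v2=3
Collision at t=14/5: particles 0 and 1 swap velocities; positions: p0=14/5 p1=14/5 p2=92/5; velocities now: v0=-4 v1=1 v2=3

Answer: 1,2 0,1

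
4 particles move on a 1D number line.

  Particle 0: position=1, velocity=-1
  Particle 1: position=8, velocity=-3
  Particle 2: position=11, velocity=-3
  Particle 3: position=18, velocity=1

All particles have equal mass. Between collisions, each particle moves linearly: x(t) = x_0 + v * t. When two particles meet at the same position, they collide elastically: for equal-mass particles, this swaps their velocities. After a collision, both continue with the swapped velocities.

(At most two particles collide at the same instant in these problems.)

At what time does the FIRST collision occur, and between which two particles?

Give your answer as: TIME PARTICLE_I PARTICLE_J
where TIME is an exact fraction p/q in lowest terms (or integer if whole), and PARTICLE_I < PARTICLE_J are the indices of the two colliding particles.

Answer: 7/2 0 1

Derivation:
Pair (0,1): pos 1,8 vel -1,-3 -> gap=7, closing at 2/unit, collide at t=7/2
Pair (1,2): pos 8,11 vel -3,-3 -> not approaching (rel speed 0 <= 0)
Pair (2,3): pos 11,18 vel -3,1 -> not approaching (rel speed -4 <= 0)
Earliest collision: t=7/2 between 0 and 1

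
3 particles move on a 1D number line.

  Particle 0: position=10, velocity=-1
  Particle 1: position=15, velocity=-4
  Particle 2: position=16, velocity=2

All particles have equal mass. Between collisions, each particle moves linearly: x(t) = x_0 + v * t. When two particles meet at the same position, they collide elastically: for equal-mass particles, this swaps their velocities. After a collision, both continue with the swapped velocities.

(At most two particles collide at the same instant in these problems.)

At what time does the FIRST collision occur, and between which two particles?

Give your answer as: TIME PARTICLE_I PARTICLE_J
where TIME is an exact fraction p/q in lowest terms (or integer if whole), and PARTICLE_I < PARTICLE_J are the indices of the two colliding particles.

Answer: 5/3 0 1

Derivation:
Pair (0,1): pos 10,15 vel -1,-4 -> gap=5, closing at 3/unit, collide at t=5/3
Pair (1,2): pos 15,16 vel -4,2 -> not approaching (rel speed -6 <= 0)
Earliest collision: t=5/3 between 0 and 1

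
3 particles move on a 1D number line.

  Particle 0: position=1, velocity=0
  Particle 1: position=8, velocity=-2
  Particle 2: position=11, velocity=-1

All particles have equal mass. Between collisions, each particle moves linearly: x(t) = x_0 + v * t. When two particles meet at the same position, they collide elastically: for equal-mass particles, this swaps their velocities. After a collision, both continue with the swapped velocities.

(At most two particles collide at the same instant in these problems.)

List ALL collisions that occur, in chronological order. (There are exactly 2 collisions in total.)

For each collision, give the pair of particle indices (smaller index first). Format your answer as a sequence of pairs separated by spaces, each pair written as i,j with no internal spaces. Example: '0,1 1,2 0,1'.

Collision at t=7/2: particles 0 and 1 swap velocities; positions: p0=1 p1=1 p2=15/2; velocities now: v0=-2 v1=0 v2=-1
Collision at t=10: particles 1 and 2 swap velocities; positions: p0=-12 p1=1 p2=1; velocities now: v0=-2 v1=-1 v2=0

Answer: 0,1 1,2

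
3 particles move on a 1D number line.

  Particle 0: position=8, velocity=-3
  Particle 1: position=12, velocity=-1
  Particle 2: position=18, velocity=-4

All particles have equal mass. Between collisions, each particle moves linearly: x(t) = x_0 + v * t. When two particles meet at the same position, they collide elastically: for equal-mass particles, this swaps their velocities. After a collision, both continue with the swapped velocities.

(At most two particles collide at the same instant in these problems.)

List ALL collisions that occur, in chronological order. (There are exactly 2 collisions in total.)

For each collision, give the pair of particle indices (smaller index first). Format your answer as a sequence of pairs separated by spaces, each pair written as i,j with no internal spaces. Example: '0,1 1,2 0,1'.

Answer: 1,2 0,1

Derivation:
Collision at t=2: particles 1 and 2 swap velocities; positions: p0=2 p1=10 p2=10; velocities now: v0=-3 v1=-4 v2=-1
Collision at t=10: particles 0 and 1 swap velocities; positions: p0=-22 p1=-22 p2=2; velocities now: v0=-4 v1=-3 v2=-1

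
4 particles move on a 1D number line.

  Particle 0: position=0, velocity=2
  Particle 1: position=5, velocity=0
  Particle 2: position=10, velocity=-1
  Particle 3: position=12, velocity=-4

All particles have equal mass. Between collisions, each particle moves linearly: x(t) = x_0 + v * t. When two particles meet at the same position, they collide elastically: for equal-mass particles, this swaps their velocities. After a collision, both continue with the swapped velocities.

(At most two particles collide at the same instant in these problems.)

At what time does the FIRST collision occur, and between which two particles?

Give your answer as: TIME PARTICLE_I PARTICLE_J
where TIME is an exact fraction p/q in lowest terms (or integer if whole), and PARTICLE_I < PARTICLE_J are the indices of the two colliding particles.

Pair (0,1): pos 0,5 vel 2,0 -> gap=5, closing at 2/unit, collide at t=5/2
Pair (1,2): pos 5,10 vel 0,-1 -> gap=5, closing at 1/unit, collide at t=5
Pair (2,3): pos 10,12 vel -1,-4 -> gap=2, closing at 3/unit, collide at t=2/3
Earliest collision: t=2/3 between 2 and 3

Answer: 2/3 2 3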